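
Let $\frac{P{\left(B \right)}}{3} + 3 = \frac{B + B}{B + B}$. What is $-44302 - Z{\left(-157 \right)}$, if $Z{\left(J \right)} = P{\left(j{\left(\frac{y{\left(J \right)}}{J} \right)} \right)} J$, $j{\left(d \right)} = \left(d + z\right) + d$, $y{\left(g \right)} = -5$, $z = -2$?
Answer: $-45244$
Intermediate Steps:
$j{\left(d \right)} = -2 + 2 d$ ($j{\left(d \right)} = \left(d - 2\right) + d = \left(-2 + d\right) + d = -2 + 2 d$)
$P{\left(B \right)} = -6$ ($P{\left(B \right)} = -9 + 3 \frac{B + B}{B + B} = -9 + 3 \frac{2 B}{2 B} = -9 + 3 \cdot 2 B \frac{1}{2 B} = -9 + 3 \cdot 1 = -9 + 3 = -6$)
$Z{\left(J \right)} = - 6 J$
$-44302 - Z{\left(-157 \right)} = -44302 - \left(-6\right) \left(-157\right) = -44302 - 942 = -45244$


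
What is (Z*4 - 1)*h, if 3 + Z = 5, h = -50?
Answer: -350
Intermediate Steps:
Z = 2 (Z = -3 + 5 = 2)
(Z*4 - 1)*h = (2*4 - 1)*(-50) = (8 - 1)*(-50) = 7*(-50) = -350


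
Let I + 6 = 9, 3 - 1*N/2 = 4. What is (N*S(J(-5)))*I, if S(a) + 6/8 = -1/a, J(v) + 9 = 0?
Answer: 23/6 ≈ 3.8333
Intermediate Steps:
N = -2 (N = 6 - 2*4 = 6 - 8 = -2)
J(v) = -9 (J(v) = -9 + 0 = -9)
S(a) = -¾ - 1/a
I = 3 (I = -6 + 9 = 3)
(N*S(J(-5)))*I = -2*(-¾ - 1/(-9))*3 = -2*(-¾ - 1*(-⅑))*3 = -2*(-¾ + ⅑)*3 = -2*(-23/36)*3 = (23/18)*3 = 23/6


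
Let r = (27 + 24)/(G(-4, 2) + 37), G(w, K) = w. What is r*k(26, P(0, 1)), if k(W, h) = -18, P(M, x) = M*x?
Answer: -306/11 ≈ -27.818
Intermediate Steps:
r = 17/11 (r = (27 + 24)/(-4 + 37) = 51/33 = 51*(1/33) = 17/11 ≈ 1.5455)
r*k(26, P(0, 1)) = (17/11)*(-18) = -306/11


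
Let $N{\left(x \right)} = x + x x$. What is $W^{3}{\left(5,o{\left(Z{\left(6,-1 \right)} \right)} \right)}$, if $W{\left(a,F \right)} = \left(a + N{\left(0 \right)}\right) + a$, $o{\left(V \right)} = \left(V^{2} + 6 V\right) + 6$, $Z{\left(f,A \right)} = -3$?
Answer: $1000$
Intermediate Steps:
$N{\left(x \right)} = x + x^{2}$
$o{\left(V \right)} = 6 + V^{2} + 6 V$
$W{\left(a,F \right)} = 2 a$ ($W{\left(a,F \right)} = \left(a + 0 \left(1 + 0\right)\right) + a = \left(a + 0 \cdot 1\right) + a = \left(a + 0\right) + a = a + a = 2 a$)
$W^{3}{\left(5,o{\left(Z{\left(6,-1 \right)} \right)} \right)} = \left(2 \cdot 5\right)^{3} = 10^{3} = 1000$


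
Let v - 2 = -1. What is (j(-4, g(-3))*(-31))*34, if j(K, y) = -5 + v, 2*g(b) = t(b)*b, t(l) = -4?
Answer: 4216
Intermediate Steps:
v = 1 (v = 2 - 1 = 1)
g(b) = -2*b (g(b) = (-4*b)/2 = -2*b)
j(K, y) = -4 (j(K, y) = -5 + 1 = -4)
(j(-4, g(-3))*(-31))*34 = -4*(-31)*34 = 124*34 = 4216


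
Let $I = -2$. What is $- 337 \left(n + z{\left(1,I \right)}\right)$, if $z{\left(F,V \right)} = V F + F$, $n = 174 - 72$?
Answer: $-34037$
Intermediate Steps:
$n = 102$
$z{\left(F,V \right)} = F + F V$ ($z{\left(F,V \right)} = F V + F = F + F V$)
$- 337 \left(n + z{\left(1,I \right)}\right) = - 337 \left(102 + 1 \left(1 - 2\right)\right) = - 337 \left(102 + 1 \left(-1\right)\right) = - 337 \left(102 - 1\right) = \left(-337\right) 101 = -34037$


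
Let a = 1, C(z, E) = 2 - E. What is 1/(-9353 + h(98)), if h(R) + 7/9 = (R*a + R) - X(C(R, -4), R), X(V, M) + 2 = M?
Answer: -9/83284 ≈ -0.00010806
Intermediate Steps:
X(V, M) = -2 + M
h(R) = 11/9 + R (h(R) = -7/9 + ((R*1 + R) - (-2 + R)) = -7/9 + ((R + R) + (2 - R)) = -7/9 + (2*R + (2 - R)) = -7/9 + (2 + R) = 11/9 + R)
1/(-9353 + h(98)) = 1/(-9353 + (11/9 + 98)) = 1/(-9353 + 893/9) = 1/(-83284/9) = -9/83284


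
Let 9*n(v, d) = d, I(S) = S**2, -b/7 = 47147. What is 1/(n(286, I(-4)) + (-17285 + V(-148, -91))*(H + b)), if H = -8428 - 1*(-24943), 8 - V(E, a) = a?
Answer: 9/48492464452 ≈ 1.8560e-10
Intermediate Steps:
V(E, a) = 8 - a
b = -330029 (b = -7*47147 = -330029)
H = 16515 (H = -8428 + 24943 = 16515)
n(v, d) = d/9
1/(n(286, I(-4)) + (-17285 + V(-148, -91))*(H + b)) = 1/((1/9)*(-4)**2 + (-17285 + (8 - 1*(-91)))*(16515 - 330029)) = 1/((1/9)*16 + (-17285 + (8 + 91))*(-313514)) = 1/(16/9 + (-17285 + 99)*(-313514)) = 1/(16/9 - 17186*(-313514)) = 1/(16/9 + 5388051604) = 1/(48492464452/9) = 9/48492464452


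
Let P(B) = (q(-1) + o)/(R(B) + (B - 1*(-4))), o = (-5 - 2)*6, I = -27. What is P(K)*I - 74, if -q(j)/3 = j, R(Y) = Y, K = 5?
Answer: 17/14 ≈ 1.2143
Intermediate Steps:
q(j) = -3*j
o = -42 (o = -7*6 = -42)
P(B) = -39/(4 + 2*B) (P(B) = (-3*(-1) - 42)/(B + (B - 1*(-4))) = (3 - 42)/(B + (B + 4)) = -39/(B + (4 + B)) = -39/(4 + 2*B))
P(K)*I - 74 = -39/(4 + 2*5)*(-27) - 74 = -39/(4 + 10)*(-27) - 74 = -39/14*(-27) - 74 = 1053/14 - 74 = 17/14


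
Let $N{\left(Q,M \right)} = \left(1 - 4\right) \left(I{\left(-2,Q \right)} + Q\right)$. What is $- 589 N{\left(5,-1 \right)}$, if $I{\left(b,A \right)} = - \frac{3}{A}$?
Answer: $\frac{38874}{5} \approx 7774.8$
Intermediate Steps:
$N{\left(Q,M \right)} = - 3 Q + \frac{9}{Q}$ ($N{\left(Q,M \right)} = \left(1 - 4\right) \left(- \frac{3}{Q} + Q\right) = - 3 \left(Q - \frac{3}{Q}\right) = - 3 Q + \frac{9}{Q}$)
$- 589 N{\left(5,-1 \right)} = - 589 \left(\left(-3\right) 5 + \frac{9}{5}\right) = - 589 \left(-15 + 9 \cdot \frac{1}{5}\right) = - 589 \left(-15 + \frac{9}{5}\right) = \left(-589\right) \left(- \frac{66}{5}\right) = \frac{38874}{5}$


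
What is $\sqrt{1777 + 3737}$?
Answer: $\sqrt{5514} \approx 74.256$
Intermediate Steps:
$\sqrt{1777 + 3737} = \sqrt{5514}$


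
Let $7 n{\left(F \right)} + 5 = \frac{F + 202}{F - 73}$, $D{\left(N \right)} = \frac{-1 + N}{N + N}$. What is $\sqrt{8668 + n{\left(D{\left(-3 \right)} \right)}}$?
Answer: $\frac{\sqrt{408114969}}{217} \approx 93.096$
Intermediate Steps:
$D{\left(N \right)} = \frac{-1 + N}{2 N}$
$n{\left(F \right)} = - \frac{5}{7} + \frac{202 + F}{7 \left(-73 + F\right)}$ ($n{\left(F \right)} = - \frac{5}{7} + \frac{\left(F + 202\right) \frac{1}{F - 73}}{7} = - \frac{5}{7} + \frac{\left(202 + F\right) \frac{1}{-73 + F}}{7} = - \frac{5}{7} + \frac{\frac{1}{-73 + F} \left(202 + F\right)}{7} = - \frac{5}{7} + \frac{202 + F}{7 \left(-73 + F\right)}$)
$\sqrt{8668 + n{\left(D{\left(-3 \right)} \right)}} = \sqrt{8668 + \frac{567 - 4 \frac{-1 - 3}{2 \left(-3\right)}}{7 \left(-73 + \frac{-1 - 3}{2 \left(-3\right)}\right)}} = \sqrt{8668 + \frac{567 - 4 \cdot \frac{1}{2} \left(- \frac{1}{3}\right) \left(-4\right)}{7 \left(-73 + \frac{1}{2} \left(- \frac{1}{3}\right) \left(-4\right)\right)}} = \sqrt{8668 + \frac{567 - \frac{8}{3}}{7 \left(-73 + \frac{2}{3}\right)}} = \sqrt{8668 + \frac{567 - \frac{8}{3}}{7 \left(- \frac{217}{3}\right)}} = \sqrt{8668 + \frac{1}{7} \left(- \frac{3}{217}\right) \frac{1693}{3}} = \sqrt{8668 - \frac{1693}{1519}} = \sqrt{\frac{13164999}{1519}} = \frac{\sqrt{408114969}}{217}$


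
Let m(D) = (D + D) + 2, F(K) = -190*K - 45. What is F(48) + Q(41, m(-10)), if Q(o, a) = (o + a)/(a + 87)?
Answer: -27494/3 ≈ -9164.7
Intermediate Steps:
F(K) = -45 - 190*K
m(D) = 2 + 2*D (m(D) = 2*D + 2 = 2 + 2*D)
Q(o, a) = (a + o)/(87 + a)
F(48) + Q(41, m(-10)) = (-45 - 190*48) + ((2 + 2*(-10)) + 41)/(87 + (2 + 2*(-10))) = (-45 - 9120) + ((2 - 20) + 41)/(87 + (2 - 20)) = -9165 + (-18 + 41)/(87 - 18) = -9165 + 23/69 = -9165 + (1/69)*23 = -9165 + 1/3 = -27494/3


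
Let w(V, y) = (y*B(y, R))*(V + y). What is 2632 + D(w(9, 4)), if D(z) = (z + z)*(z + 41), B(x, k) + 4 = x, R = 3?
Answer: 2632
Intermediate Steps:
B(x, k) = -4 + x
w(V, y) = y*(-4 + y)*(V + y) (w(V, y) = (y*(-4 + y))*(V + y) = y*(-4 + y)*(V + y))
D(z) = 2*z*(41 + z) (D(z) = (2*z)*(41 + z) = 2*z*(41 + z))
2632 + D(w(9, 4)) = 2632 + 2*(4*(-4 + 4)*(9 + 4))*(41 + 4*(-4 + 4)*(9 + 4)) = 2632 + 2*(4*0*13)*(41 + 4*0*13) = 2632 + 2*0*(41 + 0) = 2632 + 2*0*41 = 2632 + 0 = 2632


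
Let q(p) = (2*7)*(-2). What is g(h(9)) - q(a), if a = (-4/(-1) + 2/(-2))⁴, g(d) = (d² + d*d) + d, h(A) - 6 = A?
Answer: 493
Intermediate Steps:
h(A) = 6 + A
g(d) = d + 2*d² (g(d) = (d² + d²) + d = 2*d² + d = d + 2*d²)
a = 81 (a = (-4*(-1) + 2*(-½))⁴ = (4 - 1)⁴ = 3⁴ = 81)
q(p) = -28 (q(p) = 14*(-2) = -28)
g(h(9)) - q(a) = (6 + 9)*(1 + 2*(6 + 9)) - 1*(-28) = 15*(1 + 2*15) + 28 = 15*(1 + 30) + 28 = 15*31 + 28 = 465 + 28 = 493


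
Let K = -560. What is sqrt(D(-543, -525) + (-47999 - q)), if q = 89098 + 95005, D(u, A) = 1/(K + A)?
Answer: I*sqrt(273236278035)/1085 ≈ 481.77*I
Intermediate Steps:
D(u, A) = 1/(-560 + A)
q = 184103
sqrt(D(-543, -525) + (-47999 - q)) = sqrt(1/(-560 - 525) + (-47999 - 1*184103)) = sqrt(1/(-1085) + (-47999 - 184103)) = sqrt(-1/1085 - 232102) = sqrt(-251830671/1085) = I*sqrt(273236278035)/1085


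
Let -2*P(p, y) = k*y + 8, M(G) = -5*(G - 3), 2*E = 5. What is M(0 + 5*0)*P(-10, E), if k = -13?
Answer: 735/4 ≈ 183.75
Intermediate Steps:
E = 5/2 (E = (½)*5 = 5/2 ≈ 2.5000)
M(G) = 15 - 5*G (M(G) = -5*(-3 + G) = 15 - 5*G)
P(p, y) = -4 + 13*y/2 (P(p, y) = -(-13*y + 8)/2 = -(8 - 13*y)/2 = -4 + 13*y/2)
M(0 + 5*0)*P(-10, E) = (15 - 5*(0 + 5*0))*(-4 + (13/2)*(5/2)) = (15 - 5*(0 + 0))*(-4 + 65/4) = (15 - 5*0)*(49/4) = (15 + 0)*(49/4) = 15*(49/4) = 735/4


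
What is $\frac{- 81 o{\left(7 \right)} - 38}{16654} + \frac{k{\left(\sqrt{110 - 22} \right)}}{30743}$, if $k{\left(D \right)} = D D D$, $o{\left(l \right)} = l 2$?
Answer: $- \frac{586}{8327} + \frac{176 \sqrt{22}}{30743} \approx -0.043521$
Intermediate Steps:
$o{\left(l \right)} = 2 l$
$k{\left(D \right)} = D^{3}$ ($k{\left(D \right)} = D^{2} D = D^{3}$)
$\frac{- 81 o{\left(7 \right)} - 38}{16654} + \frac{k{\left(\sqrt{110 - 22} \right)}}{30743} = \frac{- 81 \cdot 2 \cdot 7 - 38}{16654} + \frac{\left(\sqrt{110 - 22}\right)^{3}}{30743} = \left(\left(-81\right) 14 - 38\right) \frac{1}{16654} + \left(\sqrt{110 - 22}\right)^{3} \cdot \frac{1}{30743} = \left(-1134 - 38\right) \frac{1}{16654} + \left(\sqrt{110 - 22}\right)^{3} \cdot \frac{1}{30743} = \left(-1172\right) \frac{1}{16654} + \left(\sqrt{88}\right)^{3} \cdot \frac{1}{30743} = - \frac{586}{8327} + \left(2 \sqrt{22}\right)^{3} \cdot \frac{1}{30743} = - \frac{586}{8327} + 176 \sqrt{22} \cdot \frac{1}{30743} = - \frac{586}{8327} + \frac{176 \sqrt{22}}{30743}$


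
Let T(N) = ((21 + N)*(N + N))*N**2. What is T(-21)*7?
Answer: 0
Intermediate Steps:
T(N) = 2*N**3*(21 + N) (T(N) = ((21 + N)*(2*N))*N**2 = (2*N*(21 + N))*N**2 = 2*N**3*(21 + N))
T(-21)*7 = (2*(-21)**3*(21 - 21))*7 = (2*(-9261)*0)*7 = 0*7 = 0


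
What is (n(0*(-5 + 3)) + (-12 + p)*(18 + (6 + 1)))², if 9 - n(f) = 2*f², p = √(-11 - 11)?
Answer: 70931 - 14550*I*√22 ≈ 70931.0 - 68246.0*I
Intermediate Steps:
p = I*√22 (p = √(-22) = I*√22 ≈ 4.6904*I)
n(f) = 9 - 2*f²
(n(0*(-5 + 3)) + (-12 + p)*(18 + (6 + 1)))² = ((9 - 2*(0*(-5 + 3))²) + (-12 + I*√22)*(18 + (6 + 1)))² = ((9 - 2*(0*(-2))²) + (-12 + I*√22)*(18 + 7))² = ((9 - 2*0²) + (-12 + I*√22)*25)² = ((9 - 2*0) + (-300 + 25*I*√22))² = ((9 + 0) + (-300 + 25*I*√22))² = (9 + (-300 + 25*I*√22))² = (-291 + 25*I*√22)²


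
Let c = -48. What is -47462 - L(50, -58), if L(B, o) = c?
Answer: -47414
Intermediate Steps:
L(B, o) = -48
-47462 - L(50, -58) = -47462 - 1*(-48) = -47462 + 48 = -47414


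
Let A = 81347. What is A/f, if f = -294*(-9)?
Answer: 11621/378 ≈ 30.743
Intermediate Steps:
f = 2646
A/f = 81347/2646 = 81347*(1/2646) = 11621/378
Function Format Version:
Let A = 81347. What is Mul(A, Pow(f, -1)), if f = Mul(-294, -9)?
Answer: Rational(11621, 378) ≈ 30.743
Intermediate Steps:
f = 2646
Mul(A, Pow(f, -1)) = Mul(81347, Pow(2646, -1)) = Mul(81347, Rational(1, 2646)) = Rational(11621, 378)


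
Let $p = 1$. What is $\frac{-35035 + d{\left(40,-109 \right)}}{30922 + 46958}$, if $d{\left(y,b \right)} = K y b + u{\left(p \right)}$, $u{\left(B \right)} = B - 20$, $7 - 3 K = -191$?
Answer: $- \frac{161407}{38940} \approx -4.145$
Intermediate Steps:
$K = 66$ ($K = \frac{7}{3} - - \frac{191}{3} = \frac{7}{3} + \frac{191}{3} = 66$)
$u{\left(B \right)} = -20 + B$ ($u{\left(B \right)} = B - 20 = -20 + B$)
$d{\left(y,b \right)} = -19 + 66 b y$ ($d{\left(y,b \right)} = 66 y b + \left(-20 + 1\right) = 66 b y - 19 = -19 + 66 b y$)
$\frac{-35035 + d{\left(40,-109 \right)}}{30922 + 46958} = \frac{-35035 + \left(-19 + 66 \left(-109\right) 40\right)}{30922 + 46958} = \frac{-35035 - 287779}{77880} = \left(-35035 - 287779\right) \frac{1}{77880} = \left(-322814\right) \frac{1}{77880} = - \frac{161407}{38940}$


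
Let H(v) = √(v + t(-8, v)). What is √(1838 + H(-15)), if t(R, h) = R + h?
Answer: √(1838 + I*√38) ≈ 42.872 + 0.07189*I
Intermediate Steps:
H(v) = √(-8 + 2*v) (H(v) = √(v + (-8 + v)) = √(-8 + 2*v))
√(1838 + H(-15)) = √(1838 + √(-8 + 2*(-15))) = √(1838 + √(-8 - 30)) = √(1838 + √(-38)) = √(1838 + I*√38)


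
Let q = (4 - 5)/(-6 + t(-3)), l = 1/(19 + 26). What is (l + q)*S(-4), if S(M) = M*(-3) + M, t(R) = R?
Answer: 16/15 ≈ 1.0667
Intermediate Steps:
S(M) = -2*M (S(M) = -3*M + M = -2*M)
l = 1/45 ≈ 0.022222
q = 1/9 (q = (4 - 5)/(-6 - 3) = -1/(-9) = -1*(-1/9) = 1/9 ≈ 0.11111)
(l + q)*S(-4) = (1/45 + 1/9)*(-2*(-4)) = (2/15)*8 = 16/15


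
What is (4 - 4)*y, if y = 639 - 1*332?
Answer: 0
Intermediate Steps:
y = 307 (y = 639 - 332 = 307)
(4 - 4)*y = (4 - 4)*307 = 0*307 = 0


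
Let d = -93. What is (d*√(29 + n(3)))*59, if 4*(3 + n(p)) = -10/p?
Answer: -1829*√906/2 ≈ -27526.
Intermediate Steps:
n(p) = -3 - 5/(2*p) (n(p) = -3 + (-10/p)/4 = -3 - 5/(2*p))
(d*√(29 + n(3)))*59 = -93*√(29 + (-3 - 5/2/3))*59 = -93*√(29 + (-3 - 5/2*⅓))*59 = -93*√(29 + (-3 - ⅚))*59 = -93*√(29 - 23/6)*59 = -31*√906/2*59 = -1829*√906/2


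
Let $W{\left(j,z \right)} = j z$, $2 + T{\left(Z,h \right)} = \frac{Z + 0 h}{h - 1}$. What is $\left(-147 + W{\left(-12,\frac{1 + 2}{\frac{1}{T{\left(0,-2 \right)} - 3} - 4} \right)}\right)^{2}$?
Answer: $\frac{938961}{49} \approx 19162.0$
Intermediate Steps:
$T{\left(Z,h \right)} = -2 + \frac{Z}{-1 + h}$ ($T{\left(Z,h \right)} = -2 + \frac{Z + 0 h}{h - 1} = -2 + \frac{Z + 0}{-1 + h} = -2 + \frac{Z}{-1 + h}$)
$\left(-147 + W{\left(-12,\frac{1 + 2}{\frac{1}{T{\left(0,-2 \right)} - 3} - 4} \right)}\right)^{2} = \left(-147 - 12 \frac{1 + 2}{\frac{1}{\frac{2 + 0 - -4}{-1 - 2} - 3} - 4}\right)^{2} = \left(-147 - 12 \frac{3}{\frac{1}{\frac{2 + 0 + 4}{-3} - 3} - 4}\right)^{2} = \left(-147 - 12 \frac{3}{\frac{1}{\left(- \frac{1}{3}\right) 6 - 3} - 4}\right)^{2} = \left(-147 - 12 \frac{3}{\frac{1}{-2 - 3} - 4}\right)^{2} = \left(-147 - 12 \frac{3}{\frac{1}{-5} - 4}\right)^{2} = \left(-147 - 12 \frac{3}{- \frac{1}{5} - 4}\right)^{2} = \left(-147 - 12 \frac{3}{- \frac{21}{5}}\right)^{2} = \left(-147 - 12 \cdot 3 \left(- \frac{5}{21}\right)\right)^{2} = \left(-147 - - \frac{60}{7}\right)^{2} = \left(-147 + \frac{60}{7}\right)^{2} = \left(- \frac{969}{7}\right)^{2} = \frac{938961}{49}$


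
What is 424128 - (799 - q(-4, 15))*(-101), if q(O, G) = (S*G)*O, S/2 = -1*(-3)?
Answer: 541187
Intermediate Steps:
S = 6 (S = 2*(-1*(-3)) = 2*3 = 6)
q(O, G) = 6*G*O (q(O, G) = (6*G)*O = 6*G*O)
424128 - (799 - q(-4, 15))*(-101) = 424128 - (799 - 6*15*(-4))*(-101) = 424128 - (799 - 1*(-360))*(-101) = 424128 - (799 + 360)*(-101) = 424128 - 1159*(-101) = 424128 - 1*(-117059) = 424128 + 117059 = 541187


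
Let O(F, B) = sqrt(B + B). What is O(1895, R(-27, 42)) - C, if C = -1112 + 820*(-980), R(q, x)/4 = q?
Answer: 804712 + 6*I*sqrt(6) ≈ 8.0471e+5 + 14.697*I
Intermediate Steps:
R(q, x) = 4*q
O(F, B) = sqrt(2)*sqrt(B) (O(F, B) = sqrt(2*B) = sqrt(2)*sqrt(B))
C = -804712 (C = -1112 - 803600 = -804712)
O(1895, R(-27, 42)) - C = sqrt(2)*sqrt(4*(-27)) - 1*(-804712) = sqrt(2)*sqrt(-108) + 804712 = sqrt(2)*(6*I*sqrt(3)) + 804712 = 6*I*sqrt(6) + 804712 = 804712 + 6*I*sqrt(6)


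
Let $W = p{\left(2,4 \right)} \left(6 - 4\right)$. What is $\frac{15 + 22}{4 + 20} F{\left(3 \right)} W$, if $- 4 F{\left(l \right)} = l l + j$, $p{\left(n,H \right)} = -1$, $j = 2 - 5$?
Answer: $\frac{37}{8} \approx 4.625$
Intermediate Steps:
$j = -3$
$W = -2$ ($W = - (6 - 4) = \left(-1\right) 2 = -2$)
$F{\left(l \right)} = \frac{3}{4} - \frac{l^{2}}{4}$ ($F{\left(l \right)} = - \frac{l l - 3}{4} = - \frac{l^{2} - 3}{4} = - \frac{-3 + l^{2}}{4} = \frac{3}{4} - \frac{l^{2}}{4}$)
$\frac{15 + 22}{4 + 20} F{\left(3 \right)} W = \frac{15 + 22}{4 + 20} \left(\frac{3}{4} - \frac{3^{2}}{4}\right) \left(-2\right) = \frac{37}{24} \left(\frac{3}{4} - \frac{9}{4}\right) \left(-2\right) = 37 \cdot \frac{1}{24} \left(\frac{3}{4} - \frac{9}{4}\right) \left(-2\right) = \frac{37}{24} \left(- \frac{3}{2}\right) \left(-2\right) = \left(- \frac{37}{16}\right) \left(-2\right) = \frac{37}{8}$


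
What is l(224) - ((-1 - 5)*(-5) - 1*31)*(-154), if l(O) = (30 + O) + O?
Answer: 324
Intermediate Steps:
l(O) = 30 + 2*O
l(224) - ((-1 - 5)*(-5) - 1*31)*(-154) = (30 + 2*224) - ((-1 - 5)*(-5) - 1*31)*(-154) = (30 + 448) - (-6*(-5) - 31)*(-154) = 478 - (30 - 31)*(-154) = 478 - (-1)*(-154) = 478 - 1*154 = 478 - 154 = 324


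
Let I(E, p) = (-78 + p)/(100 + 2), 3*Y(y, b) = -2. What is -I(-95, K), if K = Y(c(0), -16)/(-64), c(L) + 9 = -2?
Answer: 7487/9792 ≈ 0.76460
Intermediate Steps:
c(L) = -11 (c(L) = -9 - 2 = -11)
Y(y, b) = -⅔ (Y(y, b) = (⅓)*(-2) = -⅔)
K = 1/96 (K = -⅔/(-64) = -⅔*(-1/64) = 1/96 ≈ 0.010417)
I(E, p) = -13/17 + p/102 (I(E, p) = (-78 + p)/102 = (-78 + p)*(1/102) = -13/17 + p/102)
-I(-95, K) = -(-13/17 + (1/102)*(1/96)) = -(-13/17 + 1/9792) = -1*(-7487/9792) = 7487/9792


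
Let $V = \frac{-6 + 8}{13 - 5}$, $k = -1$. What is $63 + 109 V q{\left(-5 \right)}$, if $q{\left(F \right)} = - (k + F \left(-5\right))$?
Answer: $-591$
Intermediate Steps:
$V = \frac{1}{4}$ ($V = \frac{2}{8} = 2 \cdot \frac{1}{8} = \frac{1}{4} \approx 0.25$)
$q{\left(F \right)} = 1 + 5 F$ ($q{\left(F \right)} = - (-1 + F \left(-5\right)) = - (-1 - 5 F) = 1 + 5 F$)
$63 + 109 V q{\left(-5 \right)} = 63 + 109 \frac{1 + 5 \left(-5\right)}{4} = 63 + 109 \frac{1 - 25}{4} = 63 + 109 \cdot \frac{1}{4} \left(-24\right) = 63 + 109 \left(-6\right) = 63 - 654 = -591$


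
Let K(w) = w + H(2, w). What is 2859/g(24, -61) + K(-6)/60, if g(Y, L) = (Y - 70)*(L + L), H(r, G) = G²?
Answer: 5665/5612 ≈ 1.0094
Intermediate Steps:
g(Y, L) = 2*L*(-70 + Y) (g(Y, L) = (-70 + Y)*(2*L) = 2*L*(-70 + Y))
K(w) = w + w²
2859/g(24, -61) + K(-6)/60 = 2859/((2*(-61)*(-70 + 24))) - 6*(1 - 6)/60 = 2859/((2*(-61)*(-46))) - 6*(-5)*(1/60) = 2859/5612 + 30*(1/60) = 2859*(1/5612) + ½ = 2859/5612 + ½ = 5665/5612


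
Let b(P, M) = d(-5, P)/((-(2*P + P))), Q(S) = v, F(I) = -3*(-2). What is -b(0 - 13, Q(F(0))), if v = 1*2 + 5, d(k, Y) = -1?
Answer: 1/39 ≈ 0.025641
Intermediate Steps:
F(I) = 6
v = 7 (v = 2 + 5 = 7)
Q(S) = 7
b(P, M) = 1/(3*P) (b(P, M) = -1/((-(2*P + P))) = -1/((-3*P)) = -(-1)/(3*P) = 1/(3*P))
-b(0 - 13, Q(F(0))) = -1/(3*(0 - 13)) = -1/(3*(-13)) = -(-1)/(3*13) = -1*(-1/39) = 1/39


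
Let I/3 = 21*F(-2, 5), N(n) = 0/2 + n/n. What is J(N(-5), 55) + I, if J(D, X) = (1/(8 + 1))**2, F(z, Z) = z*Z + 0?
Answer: -51029/81 ≈ -629.99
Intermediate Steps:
N(n) = 1 (N(n) = 0*(1/2) + 1 = 0 + 1 = 1)
F(z, Z) = Z*z (F(z, Z) = Z*z + 0 = Z*z)
J(D, X) = 1/81 (J(D, X) = (1/9)**2 = 1/81)
I = -630 (I = 3*(21*(5*(-2))) = 3*(21*(-10)) = 3*(-210) = -630)
J(N(-5), 55) + I = 1/81 - 630 = -51029/81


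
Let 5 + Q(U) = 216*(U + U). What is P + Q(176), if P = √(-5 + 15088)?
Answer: 76027 + √15083 ≈ 76150.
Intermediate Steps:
P = √15083 ≈ 122.81
Q(U) = -5 + 432*U (Q(U) = -5 + 216*(U + U) = -5 + 216*(2*U) = -5 + 432*U)
P + Q(176) = √15083 + (-5 + 432*176) = √15083 + (-5 + 76032) = √15083 + 76027 = 76027 + √15083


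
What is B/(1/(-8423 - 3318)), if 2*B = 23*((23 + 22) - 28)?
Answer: -4590731/2 ≈ -2.2954e+6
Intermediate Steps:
B = 391/2 (B = (23*((23 + 22) - 28))/2 = (23*(45 - 28))/2 = (23*17)/2 = (½)*391 = 391/2 ≈ 195.50)
B/(1/(-8423 - 3318)) = 391/(2*(1/(-8423 - 3318))) = 391/(2*(1/(-11741))) = 391/(2*(-1/11741)) = (391/2)*(-11741) = -4590731/2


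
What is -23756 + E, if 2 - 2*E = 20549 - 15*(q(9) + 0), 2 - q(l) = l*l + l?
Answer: -69379/2 ≈ -34690.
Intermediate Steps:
q(l) = 2 - l - l² (q(l) = 2 - (l*l + l) = 2 - (l² + l) = 2 - (l + l²) = 2 + (-l - l²) = 2 - l - l²)
E = -21867/2 (E = 1 - (20549 - 15*((2 - 1*9 - 1*9²) + 0))/2 = 1 - (20549 - 15*((2 - 9 - 1*81) + 0))/2 = 1 - (20549 - 15*((2 - 9 - 81) + 0))/2 = 1 - (20549 - 15*(-88 + 0))/2 = 1 - (20549 - 15*(-88))/2 = 1 - (20549 - 1*(-1320))/2 = 1 - (20549 + 1320)/2 = 1 - ½*21869 = 1 - 21869/2 = -21867/2 ≈ -10934.)
-23756 + E = -23756 - 21867/2 = -69379/2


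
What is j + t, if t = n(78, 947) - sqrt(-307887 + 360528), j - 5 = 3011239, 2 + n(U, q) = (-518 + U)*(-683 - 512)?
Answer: 3537042 - 3*sqrt(5849) ≈ 3.5368e+6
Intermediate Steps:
n(U, q) = 619008 - 1195*U (n(U, q) = -2 + (-518 + U)*(-683 - 512) = -2 + (-518 + U)*(-1195) = -2 + (619010 - 1195*U) = 619008 - 1195*U)
j = 3011244 (j = 5 + 3011239 = 3011244)
t = 525798 - 3*sqrt(5849) (t = (619008 - 1195*78) - sqrt(-307887 + 360528) = (619008 - 93210) - sqrt(52641) = 525798 - 3*sqrt(5849) ≈ 5.2557e+5)
j + t = 3011244 + (525798 - 3*sqrt(5849)) = 3537042 - 3*sqrt(5849)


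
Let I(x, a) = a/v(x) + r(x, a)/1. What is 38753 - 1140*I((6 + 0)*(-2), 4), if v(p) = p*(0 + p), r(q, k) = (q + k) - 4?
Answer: 157204/3 ≈ 52401.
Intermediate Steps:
r(q, k) = -4 + k + q (r(q, k) = (k + q) - 4 = -4 + k + q)
v(p) = p² (v(p) = p*p = p²)
I(x, a) = -4 + a + x + a/x² (I(x, a) = a/(x²) + (-4 + a + x)/1 = a/x² + (-4 + a + x)*1 = a/x² + (-4 + a + x) = -4 + a + x + a/x²)
38753 - 1140*I((6 + 0)*(-2), 4) = 38753 - 1140*(-4 + 4 + (6 + 0)*(-2) + 4/((6 + 0)*(-2))²) = 38753 - 1140*(-4 + 4 + 6*(-2) + 4/(6*(-2))²) = 38753 - 1140*(-4 + 4 - 12 + 4/(-12)²) = 38753 - 1140*(-4 + 4 - 12 + 4*(1/144)) = 38753 - 1140*(-4 + 4 - 12 + 1/36) = 38753 - 1140*(-431)/36 = 38753 - 1*(-40945/3) = 38753 + 40945/3 = 157204/3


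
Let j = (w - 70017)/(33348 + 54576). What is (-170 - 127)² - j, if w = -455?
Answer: 1938939647/21981 ≈ 88210.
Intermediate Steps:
j = -17618/21981 (j = (-455 - 70017)/(33348 + 54576) = -70472/87924 = -70472*1/87924 = -17618/21981 ≈ -0.80151)
(-170 - 127)² - j = (-170 - 127)² - 1*(-17618/21981) = (-297)² + 17618/21981 = 88209 + 17618/21981 = 1938939647/21981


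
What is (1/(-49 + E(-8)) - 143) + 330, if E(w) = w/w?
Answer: 8975/48 ≈ 186.98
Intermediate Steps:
E(w) = 1
(1/(-49 + E(-8)) - 143) + 330 = (1/(-49 + 1) - 143) + 330 = (1/(-48) - 143) + 330 = (-1/48 - 143) + 330 = -6865/48 + 330 = 8975/48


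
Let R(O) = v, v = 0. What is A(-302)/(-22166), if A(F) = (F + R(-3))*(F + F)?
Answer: -91204/11083 ≈ -8.2292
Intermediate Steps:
R(O) = 0
A(F) = 2*F² (A(F) = (F + 0)*(F + F) = F*(2*F) = 2*F²)
A(-302)/(-22166) = (2*(-302)²)/(-22166) = (2*91204)*(-1/22166) = 182408*(-1/22166) = -91204/11083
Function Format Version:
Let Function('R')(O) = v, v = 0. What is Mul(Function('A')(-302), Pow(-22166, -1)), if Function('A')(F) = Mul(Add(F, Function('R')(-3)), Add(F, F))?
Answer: Rational(-91204, 11083) ≈ -8.2292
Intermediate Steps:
Function('R')(O) = 0
Function('A')(F) = Mul(2, Pow(F, 2)) (Function('A')(F) = Mul(Add(F, 0), Add(F, F)) = Mul(F, Mul(2, F)) = Mul(2, Pow(F, 2)))
Mul(Function('A')(-302), Pow(-22166, -1)) = Mul(Mul(2, Pow(-302, 2)), Pow(-22166, -1)) = Mul(Mul(2, 91204), Rational(-1, 22166)) = Mul(182408, Rational(-1, 22166)) = Rational(-91204, 11083)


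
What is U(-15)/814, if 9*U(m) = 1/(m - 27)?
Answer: -1/307692 ≈ -3.2500e-6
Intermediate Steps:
U(m) = 1/(9*(-27 + m)) (U(m) = 1/(9*(m - 27)) = 1/(9*(-27 + m)))
U(-15)/814 = (1/(9*(-27 - 15)))/814 = ((1/9)/(-42))*(1/814) = ((1/9)*(-1/42))*(1/814) = -1/378*1/814 = -1/307692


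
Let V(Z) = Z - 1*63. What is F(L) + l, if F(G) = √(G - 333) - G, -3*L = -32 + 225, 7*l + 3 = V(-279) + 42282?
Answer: 18166/3 + 2*I*√894/3 ≈ 6055.3 + 19.933*I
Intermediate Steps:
V(Z) = -63 + Z (V(Z) = Z - 63 = -63 + Z)
l = 5991 (l = -3/7 + ((-63 - 279) + 42282)/7 = -3/7 + (-342 + 42282)/7 = -3/7 + (⅐)*41940 = -3/7 + 41940/7 = 5991)
L = -193/3 (L = -(-32 + 225)/3 = -⅓*193 = -193/3 ≈ -64.333)
F(G) = √(-333 + G) - G
F(L) + l = (√(-333 - 193/3) - 1*(-193/3)) + 5991 = (√(-1192/3) + 193/3) + 5991 = (2*I*√894/3 + 193/3) + 5991 = (193/3 + 2*I*√894/3) + 5991 = 18166/3 + 2*I*√894/3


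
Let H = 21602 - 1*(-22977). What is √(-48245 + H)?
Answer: I*√3666 ≈ 60.547*I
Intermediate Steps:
H = 44579 (H = 21602 + 22977 = 44579)
√(-48245 + H) = √(-48245 + 44579) = √(-3666) = I*√3666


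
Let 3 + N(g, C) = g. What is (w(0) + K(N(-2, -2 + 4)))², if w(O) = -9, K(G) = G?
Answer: 196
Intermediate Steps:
N(g, C) = -3 + g
(w(0) + K(N(-2, -2 + 4)))² = (-9 + (-3 - 2))² = (-9 - 5)² = (-14)² = 196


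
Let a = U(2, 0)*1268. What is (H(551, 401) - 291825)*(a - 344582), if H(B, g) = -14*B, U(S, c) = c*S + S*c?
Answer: 103215747698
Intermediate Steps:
U(S, c) = 2*S*c (U(S, c) = S*c + S*c = 2*S*c)
a = 0 (a = (2*2*0)*1268 = 0*1268 = 0)
(H(551, 401) - 291825)*(a - 344582) = (-14*551 - 291825)*(0 - 344582) = (-7714 - 291825)*(-344582) = -299539*(-344582) = 103215747698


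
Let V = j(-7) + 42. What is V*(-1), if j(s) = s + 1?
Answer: -36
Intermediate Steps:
j(s) = 1 + s
V = 36 (V = (1 - 7) + 42 = -6 + 42 = 36)
V*(-1) = 36*(-1) = -36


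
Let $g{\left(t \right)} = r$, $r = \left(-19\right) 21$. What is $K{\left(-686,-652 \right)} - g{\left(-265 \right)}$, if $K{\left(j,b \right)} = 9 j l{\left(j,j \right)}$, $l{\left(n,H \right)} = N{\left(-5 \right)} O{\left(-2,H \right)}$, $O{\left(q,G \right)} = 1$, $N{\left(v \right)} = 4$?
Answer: $-24297$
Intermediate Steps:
$r = -399$
$l{\left(n,H \right)} = 4$ ($l{\left(n,H \right)} = 4 \cdot 1 = 4$)
$g{\left(t \right)} = -399$
$K{\left(j,b \right)} = 36 j$ ($K{\left(j,b \right)} = 9 j 4 = 36 j$)
$K{\left(-686,-652 \right)} - g{\left(-265 \right)} = 36 \left(-686\right) - -399 = -24696 + 399 = -24297$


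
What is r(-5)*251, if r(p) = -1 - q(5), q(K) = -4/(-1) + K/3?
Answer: -5020/3 ≈ -1673.3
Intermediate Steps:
q(K) = 4 + K/3 (q(K) = -4*(-1) + K*(1/3) = 4 + K/3)
r(p) = -20/3 (r(p) = -1 - (4 + (1/3)*5) = -1 - (4 + 5/3) = -1 - 1*17/3 = -1 - 17/3 = -20/3)
r(-5)*251 = -20/3*251 = -5020/3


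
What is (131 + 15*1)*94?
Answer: 13724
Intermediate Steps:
(131 + 15*1)*94 = (131 + 15)*94 = 146*94 = 13724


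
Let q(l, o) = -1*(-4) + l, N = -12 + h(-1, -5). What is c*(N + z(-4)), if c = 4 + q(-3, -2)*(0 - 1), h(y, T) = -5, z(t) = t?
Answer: -63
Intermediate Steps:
N = -17 (N = -12 - 5 = -17)
q(l, o) = 4 + l
c = 3 (c = 4 + (4 - 3)*(0 - 1) = 4 + 1*(-1) = 4 - 1 = 3)
c*(N + z(-4)) = 3*(-17 - 4) = 3*(-21) = -63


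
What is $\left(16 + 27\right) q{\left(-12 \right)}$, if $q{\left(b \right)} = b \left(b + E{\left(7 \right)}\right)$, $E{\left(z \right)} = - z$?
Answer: $9804$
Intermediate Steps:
$q{\left(b \right)} = b \left(-7 + b\right)$ ($q{\left(b \right)} = b \left(b - 7\right) = b \left(-7 + b\right)$)
$\left(16 + 27\right) q{\left(-12 \right)} = \left(16 + 27\right) \left(- 12 \left(-7 - 12\right)\right) = 43 \left(\left(-12\right) \left(-19\right)\right) = 43 \cdot 228 = 9804$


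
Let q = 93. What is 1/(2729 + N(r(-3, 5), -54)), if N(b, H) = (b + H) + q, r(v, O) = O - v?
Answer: 1/2776 ≈ 0.00036023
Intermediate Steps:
N(b, H) = 93 + H + b (N(b, H) = (b + H) + 93 = (H + b) + 93 = 93 + H + b)
1/(2729 + N(r(-3, 5), -54)) = 1/(2729 + (93 - 54 + (5 - 1*(-3)))) = 1/(2729 + (93 - 54 + (5 + 3))) = 1/(2729 + (93 - 54 + 8)) = 1/(2729 + 47) = 1/2776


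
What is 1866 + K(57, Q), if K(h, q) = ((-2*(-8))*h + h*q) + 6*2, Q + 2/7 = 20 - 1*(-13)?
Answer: 32583/7 ≈ 4654.7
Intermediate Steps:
Q = 229/7 (Q = -2/7 + (20 - 1*(-13)) = -2/7 + (20 + 13) = -2/7 + 33 = 229/7 ≈ 32.714)
K(h, q) = 12 + 16*h + h*q (K(h, q) = (16*h + h*q) + 12 = 12 + 16*h + h*q)
1866 + K(57, Q) = 1866 + (12 + 16*57 + 57*(229/7)) = 1866 + (12 + 912 + 13053/7) = 1866 + 19521/7 = 32583/7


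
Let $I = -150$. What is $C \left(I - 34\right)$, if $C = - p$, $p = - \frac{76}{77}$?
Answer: $- \frac{13984}{77} \approx -181.61$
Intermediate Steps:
$p = - \frac{76}{77}$ ($p = \left(-76\right) \frac{1}{77} = - \frac{76}{77} \approx -0.98701$)
$C = \frac{76}{77}$ ($C = \left(-1\right) \left(- \frac{76}{77}\right) = \frac{76}{77} \approx 0.98701$)
$C \left(I - 34\right) = \frac{76 \left(-150 - 34\right)}{77} = \frac{76}{77} \left(-184\right) = - \frac{13984}{77}$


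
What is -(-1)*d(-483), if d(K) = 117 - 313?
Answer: -196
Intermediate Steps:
d(K) = -196
-(-1)*d(-483) = -(-1)*(-196) = -1*196 = -196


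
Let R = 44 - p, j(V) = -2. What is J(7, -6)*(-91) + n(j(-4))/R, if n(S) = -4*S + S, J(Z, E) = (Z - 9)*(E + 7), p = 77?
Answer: 2000/11 ≈ 181.82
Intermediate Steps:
J(Z, E) = (-9 + Z)*(7 + E)
n(S) = -3*S
R = -33 (R = 44 - 1*77 = 44 - 77 = -33)
J(7, -6)*(-91) + n(j(-4))/R = (-63 - 9*(-6) + 7*7 - 6*7)*(-91) - 3*(-2)/(-33) = (-63 + 54 + 49 - 42)*(-91) + 6*(-1/33) = -2*(-91) - 2/11 = 182 - 2/11 = 2000/11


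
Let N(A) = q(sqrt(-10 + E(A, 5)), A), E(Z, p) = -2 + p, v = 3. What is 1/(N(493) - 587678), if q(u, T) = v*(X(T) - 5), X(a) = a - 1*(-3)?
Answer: -1/586205 ≈ -1.7059e-6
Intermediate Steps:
X(a) = 3 + a (X(a) = a + 3 = 3 + a)
q(u, T) = -6 + 3*T (q(u, T) = 3*((3 + T) - 5) = 3*(-2 + T) = -6 + 3*T)
N(A) = -6 + 3*A
1/(N(493) - 587678) = 1/((-6 + 3*493) - 587678) = 1/((-6 + 1479) - 587678) = 1/(1473 - 587678) = 1/(-586205) = -1/586205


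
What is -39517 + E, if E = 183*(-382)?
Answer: -109423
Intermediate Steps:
E = -69906
-39517 + E = -39517 - 69906 = -109423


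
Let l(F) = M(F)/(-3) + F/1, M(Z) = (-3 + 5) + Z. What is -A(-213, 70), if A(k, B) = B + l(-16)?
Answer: -176/3 ≈ -58.667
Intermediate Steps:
M(Z) = 2 + Z
l(F) = -⅔ + 2*F/3 (l(F) = (2 + F)/(-3) + F/1 = (2 + F)*(-⅓) + F*1 = (-⅔ - F/3) + F = -⅔ + 2*F/3)
A(k, B) = -34/3 + B (A(k, B) = B + (-⅔ + (⅔)*(-16)) = B + (-⅔ - 32/3) = B - 34/3 = -34/3 + B)
-A(-213, 70) = -(-34/3 + 70) = -1*176/3 = -176/3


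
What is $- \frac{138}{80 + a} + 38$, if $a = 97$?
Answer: $\frac{2196}{59} \approx 37.22$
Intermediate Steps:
$- \frac{138}{80 + a} + 38 = - \frac{138}{80 + 97} + 38 = - \frac{138}{177} + 38 = \left(-138\right) \frac{1}{177} + 38 = - \frac{46}{59} + 38 = \frac{2196}{59}$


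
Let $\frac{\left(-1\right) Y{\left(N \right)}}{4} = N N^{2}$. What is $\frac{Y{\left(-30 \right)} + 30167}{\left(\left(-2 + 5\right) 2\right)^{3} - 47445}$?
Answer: $- \frac{138167}{47229} \approx -2.9255$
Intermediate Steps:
$Y{\left(N \right)} = - 4 N^{3}$ ($Y{\left(N \right)} = - 4 N N^{2} = - 4 N^{3}$)
$\frac{Y{\left(-30 \right)} + 30167}{\left(\left(-2 + 5\right) 2\right)^{3} - 47445} = \frac{- 4 \left(-30\right)^{3} + 30167}{\left(\left(-2 + 5\right) 2\right)^{3} - 47445} = \frac{\left(-4\right) \left(-27000\right) + 30167}{\left(3 \cdot 2\right)^{3} - 47445} = \frac{108000 + 30167}{6^{3} - 47445} = \frac{138167}{216 - 47445} = \frac{138167}{-47229} = 138167 \left(- \frac{1}{47229}\right) = - \frac{138167}{47229}$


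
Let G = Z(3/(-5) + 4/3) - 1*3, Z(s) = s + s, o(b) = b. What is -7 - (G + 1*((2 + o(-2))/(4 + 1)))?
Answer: -82/15 ≈ -5.4667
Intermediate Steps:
Z(s) = 2*s
G = -23/15 (G = 2*(3/(-5) + 4/3) - 1*3 = 2*(3*(-1/5) + 4*(1/3)) - 3 = 2*(-3/5 + 4/3) - 3 = 2*(11/15) - 3 = 22/15 - 3 = -23/15 ≈ -1.5333)
-7 - (G + 1*((2 + o(-2))/(4 + 1))) = -7 - (-23/15 + 1*((2 - 2)/(4 + 1))) = -7 - (-23/15 + 1*(0/5)) = -7 - (-23/15 + 1*(0*(1/5))) = -7 - (-23/15 + 1*0) = -7 - (-23/15 + 0) = -7 - 1*(-23/15) = -7 + 23/15 = -82/15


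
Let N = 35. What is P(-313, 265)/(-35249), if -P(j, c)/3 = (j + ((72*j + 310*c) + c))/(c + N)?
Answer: 29783/1762450 ≈ 0.016899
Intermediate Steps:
P(j, c) = -3*(73*j + 311*c)/(35 + c) (P(j, c) = -3*(j + ((72*j + 310*c) + c))/(c + 35) = -3*(j + (72*j + 311*c))/(35 + c) = -3*(73*j + 311*c)/(35 + c))
P(-313, 265)/(-35249) = (3*(-311*265 - 73*(-313))/(35 + 265))/(-35249) = (3*(-82415 + 22849)/300)*(-1/35249) = (3*(1/300)*(-59566))*(-1/35249) = -29783/50*(-1/35249) = 29783/1762450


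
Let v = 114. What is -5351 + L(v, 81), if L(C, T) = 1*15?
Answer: -5336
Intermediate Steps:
L(C, T) = 15
-5351 + L(v, 81) = -5351 + 15 = -5336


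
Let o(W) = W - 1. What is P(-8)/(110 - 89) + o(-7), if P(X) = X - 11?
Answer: -187/21 ≈ -8.9048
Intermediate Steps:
P(X) = -11 + X
o(W) = -1 + W
P(-8)/(110 - 89) + o(-7) = (-11 - 8)/(110 - 89) + (-1 - 7) = -19/21 - 8 = -187/21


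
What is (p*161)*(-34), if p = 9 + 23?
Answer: -175168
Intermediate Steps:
p = 32
(p*161)*(-34) = (32*161)*(-34) = 5152*(-34) = -175168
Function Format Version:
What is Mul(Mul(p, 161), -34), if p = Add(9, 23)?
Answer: -175168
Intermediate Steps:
p = 32
Mul(Mul(p, 161), -34) = Mul(Mul(32, 161), -34) = Mul(5152, -34) = -175168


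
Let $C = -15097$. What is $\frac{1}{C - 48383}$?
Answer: $- \frac{1}{63480} \approx -1.5753 \cdot 10^{-5}$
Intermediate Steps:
$\frac{1}{C - 48383} = \frac{1}{-15097 - 48383} = \frac{1}{-63480} = - \frac{1}{63480}$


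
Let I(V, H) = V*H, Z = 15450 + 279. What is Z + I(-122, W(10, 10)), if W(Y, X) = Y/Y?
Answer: 15607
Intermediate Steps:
W(Y, X) = 1
Z = 15729
I(V, H) = H*V
Z + I(-122, W(10, 10)) = 15729 + 1*(-122) = 15729 - 122 = 15607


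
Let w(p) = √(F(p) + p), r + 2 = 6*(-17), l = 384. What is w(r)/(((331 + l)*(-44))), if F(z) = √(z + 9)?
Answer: -√(-104 + I*√95)/31460 ≈ -1.5173e-5 - 0.00032451*I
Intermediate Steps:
F(z) = √(9 + z)
r = -104 (r = -2 + 6*(-17) = -2 - 102 = -104)
w(p) = √(p + √(9 + p)) (w(p) = √(√(9 + p) + p) = √(p + √(9 + p)))
w(r)/(((331 + l)*(-44))) = √(-104 + √(9 - 104))/(((331 + 384)*(-44))) = √(-104 + √(-95))/((715*(-44))) = √(-104 + I*√95)/(-31460) = √(-104 + I*√95)*(-1/31460) = -√(-104 + I*√95)/31460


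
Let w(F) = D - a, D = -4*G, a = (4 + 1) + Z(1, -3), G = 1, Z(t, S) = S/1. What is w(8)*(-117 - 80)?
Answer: 1182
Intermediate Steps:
Z(t, S) = S (Z(t, S) = S*1 = S)
a = 2 (a = (4 + 1) - 3 = 5 - 3 = 2)
D = -4 (D = -4*1 = -4)
w(F) = -6 (w(F) = -4 - 1*2 = -4 - 2 = -6)
w(8)*(-117 - 80) = -6*(-117 - 80) = -6*(-197) = 1182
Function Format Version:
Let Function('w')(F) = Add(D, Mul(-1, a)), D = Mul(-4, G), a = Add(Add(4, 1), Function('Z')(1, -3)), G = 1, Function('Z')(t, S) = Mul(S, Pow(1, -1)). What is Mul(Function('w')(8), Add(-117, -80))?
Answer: 1182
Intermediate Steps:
Function('Z')(t, S) = S (Function('Z')(t, S) = Mul(S, 1) = S)
a = 2 (a = Add(Add(4, 1), -3) = Add(5, -3) = 2)
D = -4 (D = Mul(-4, 1) = -4)
Function('w')(F) = -6 (Function('w')(F) = Add(-4, Mul(-1, 2)) = Add(-4, -2) = -6)
Mul(Function('w')(8), Add(-117, -80)) = Mul(-6, Add(-117, -80)) = Mul(-6, -197) = 1182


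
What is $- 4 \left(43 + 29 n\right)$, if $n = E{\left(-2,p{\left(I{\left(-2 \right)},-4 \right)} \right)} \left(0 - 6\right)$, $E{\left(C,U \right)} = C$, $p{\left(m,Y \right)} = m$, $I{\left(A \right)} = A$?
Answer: $-1564$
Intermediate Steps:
$n = 12$ ($n = - 2 \left(0 - 6\right) = \left(-2\right) \left(-6\right) = 12$)
$- 4 \left(43 + 29 n\right) = - 4 \left(43 + 29 \cdot 12\right) = - 4 \left(43 + 348\right) = \left(-4\right) 391 = -1564$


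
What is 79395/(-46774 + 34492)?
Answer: -26465/4094 ≈ -6.4643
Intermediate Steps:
79395/(-46774 + 34492) = 79395/(-12282) = 79395*(-1/12282) = -26465/4094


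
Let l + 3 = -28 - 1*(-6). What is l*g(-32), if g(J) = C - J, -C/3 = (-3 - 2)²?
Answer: 1075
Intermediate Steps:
C = -75 (C = -3*(-3 - 2)² = -3*(-5)² = -3*25 = -75)
g(J) = -75 - J
l = -25 (l = -3 + (-28 - 1*(-6)) = -3 + (-28 + 6) = -3 - 22 = -25)
l*g(-32) = -25*(-75 - 1*(-32)) = -25*(-75 + 32) = -25*(-43) = 1075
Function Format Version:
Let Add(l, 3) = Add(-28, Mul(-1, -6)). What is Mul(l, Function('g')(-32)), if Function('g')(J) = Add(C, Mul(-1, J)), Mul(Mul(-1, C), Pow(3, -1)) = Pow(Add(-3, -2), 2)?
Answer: 1075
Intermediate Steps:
C = -75 (C = Mul(-3, Pow(Add(-3, -2), 2)) = Mul(-3, Pow(-5, 2)) = Mul(-3, 25) = -75)
Function('g')(J) = Add(-75, Mul(-1, J))
l = -25 (l = Add(-3, Add(-28, Mul(-1, -6))) = Add(-3, Add(-28, 6)) = Add(-3, -22) = -25)
Mul(l, Function('g')(-32)) = Mul(-25, Add(-75, Mul(-1, -32))) = Mul(-25, Add(-75, 32)) = Mul(-25, -43) = 1075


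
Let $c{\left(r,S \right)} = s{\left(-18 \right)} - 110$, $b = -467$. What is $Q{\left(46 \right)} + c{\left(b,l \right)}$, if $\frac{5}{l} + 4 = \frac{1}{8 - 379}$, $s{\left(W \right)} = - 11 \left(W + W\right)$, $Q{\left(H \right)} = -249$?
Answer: $37$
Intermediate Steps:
$s{\left(W \right)} = - 22 W$ ($s{\left(W \right)} = - 11 \cdot 2 W = - 22 W$)
$l = - \frac{371}{297}$ ($l = \frac{5}{-4 + \frac{1}{8 - 379}} = \frac{5}{-4 + \frac{1}{-371}} = \frac{5}{-4 - \frac{1}{371}} = \frac{5}{- \frac{1485}{371}} = 5 \left(- \frac{371}{1485}\right) = - \frac{371}{297} \approx -1.2492$)
$c{\left(r,S \right)} = 286$ ($c{\left(r,S \right)} = \left(-22\right) \left(-18\right) - 110 = 396 - 110 = 286$)
$Q{\left(46 \right)} + c{\left(b,l \right)} = -249 + 286 = 37$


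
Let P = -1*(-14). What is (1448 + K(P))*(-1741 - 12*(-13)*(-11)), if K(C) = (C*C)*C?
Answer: -14491744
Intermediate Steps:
P = 14
K(C) = C³ (K(C) = C²*C = C³)
(1448 + K(P))*(-1741 - 12*(-13)*(-11)) = (1448 + 14³)*(-1741 - 12*(-13)*(-11)) = (1448 + 2744)*(-1741 + 156*(-11)) = 4192*(-1741 - 1716) = 4192*(-3457) = -14491744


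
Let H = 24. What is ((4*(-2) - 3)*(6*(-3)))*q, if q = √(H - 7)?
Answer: 198*√17 ≈ 816.38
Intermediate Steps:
q = √17 (q = √(24 - 7) = √17 ≈ 4.1231)
((4*(-2) - 3)*(6*(-3)))*q = ((4*(-2) - 3)*(6*(-3)))*√17 = ((-8 - 3)*(-18))*√17 = (-11*(-18))*√17 = 198*√17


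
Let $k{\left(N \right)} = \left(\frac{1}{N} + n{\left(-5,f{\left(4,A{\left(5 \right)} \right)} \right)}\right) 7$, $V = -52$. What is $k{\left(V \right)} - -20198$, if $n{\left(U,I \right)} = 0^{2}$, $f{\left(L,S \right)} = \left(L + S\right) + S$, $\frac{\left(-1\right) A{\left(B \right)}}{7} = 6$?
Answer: $\frac{1050289}{52} \approx 20198.0$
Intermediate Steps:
$A{\left(B \right)} = -42$ ($A{\left(B \right)} = \left(-7\right) 6 = -42$)
$f{\left(L,S \right)} = L + 2 S$
$n{\left(U,I \right)} = 0$
$k{\left(N \right)} = \frac{7}{N}$ ($k{\left(N \right)} = \left(\frac{1}{N} + 0\right) 7 = \frac{1}{N} 7 = \frac{7}{N}$)
$k{\left(V \right)} - -20198 = \frac{7}{-52} - -20198 = 7 \left(- \frac{1}{52}\right) + 20198 = - \frac{7}{52} + 20198 = \frac{1050289}{52}$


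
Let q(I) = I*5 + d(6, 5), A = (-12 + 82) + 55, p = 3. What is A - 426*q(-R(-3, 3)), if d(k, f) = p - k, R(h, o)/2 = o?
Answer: 14183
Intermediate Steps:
R(h, o) = 2*o
A = 125 (A = 70 + 55 = 125)
d(k, f) = 3 - k
q(I) = -3 + 5*I (q(I) = I*5 + (3 - 1*6) = 5*I + (3 - 6) = 5*I - 3 = -3 + 5*I)
A - 426*q(-R(-3, 3)) = 125 - 426*(-3 + 5*(-2*3)) = 125 - 426*(-3 + 5*(-1*6)) = 125 - 426*(-3 + 5*(-6)) = 125 - 426*(-3 - 30) = 125 - 426*(-33) = 125 + 14058 = 14183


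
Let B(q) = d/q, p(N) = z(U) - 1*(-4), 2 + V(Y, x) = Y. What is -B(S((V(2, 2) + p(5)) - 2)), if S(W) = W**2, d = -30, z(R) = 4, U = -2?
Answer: 5/6 ≈ 0.83333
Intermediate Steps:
V(Y, x) = -2 + Y
p(N) = 8 (p(N) = 4 - 1*(-4) = 4 + 4 = 8)
B(q) = -30/q
-B(S((V(2, 2) + p(5)) - 2)) = -(-30)/((((-2 + 2) + 8) - 2)**2) = -(-30)/(((0 + 8) - 2)**2) = -(-30)/((8 - 2)**2) = -(-30)/(6**2) = -(-30)/36 = -1*(-5/6) = 5/6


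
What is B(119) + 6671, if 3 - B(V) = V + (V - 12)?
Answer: 6448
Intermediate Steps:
B(V) = 15 - 2*V (B(V) = 3 - (V + (V - 12)) = 3 - (V + (-12 + V)) = 3 - (-12 + 2*V) = 3 + (12 - 2*V) = 15 - 2*V)
B(119) + 6671 = (15 - 2*119) + 6671 = (15 - 238) + 6671 = -223 + 6671 = 6448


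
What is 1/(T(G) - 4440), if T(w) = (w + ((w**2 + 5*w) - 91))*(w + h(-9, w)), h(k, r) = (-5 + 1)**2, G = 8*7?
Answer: 1/238992 ≈ 4.1842e-6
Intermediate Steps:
G = 56
h(k, r) = 16 (h(k, r) = (-4)**2 = 16)
T(w) = (16 + w)*(-91 + w**2 + 6*w) (T(w) = (w + ((w**2 + 5*w) - 91))*(w + 16) = (w + (-91 + w**2 + 5*w))*(16 + w) = (-91 + w**2 + 6*w)*(16 + w) = (16 + w)*(-91 + w**2 + 6*w))
1/(T(G) - 4440) = 1/((-1456 + 56**3 + 5*56 + 22*56**2) - 4440) = 1/((-1456 + 175616 + 280 + 22*3136) - 4440) = 1/((-1456 + 175616 + 280 + 68992) - 4440) = 1/(243432 - 4440) = 1/238992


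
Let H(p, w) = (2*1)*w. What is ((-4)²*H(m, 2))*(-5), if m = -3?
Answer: -320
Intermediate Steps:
H(p, w) = 2*w
((-4)²*H(m, 2))*(-5) = ((-4)²*(2*2))*(-5) = (16*4)*(-5) = 64*(-5) = -320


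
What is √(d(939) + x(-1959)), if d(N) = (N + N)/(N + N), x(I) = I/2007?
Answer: 4*√669/669 ≈ 0.15465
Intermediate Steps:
x(I) = I/2007 (x(I) = I*(1/2007) = I/2007)
d(N) = 1 (d(N) = (2*N)/((2*N)) = (2*N)*(1/(2*N)) = 1)
√(d(939) + x(-1959)) = √(1 + (1/2007)*(-1959)) = √(1 - 653/669) = √(16/669) = 4*√669/669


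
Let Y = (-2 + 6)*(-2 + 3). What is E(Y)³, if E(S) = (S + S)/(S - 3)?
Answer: 512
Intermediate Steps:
Y = 4 (Y = 4*1 = 4)
E(S) = 2*S/(-3 + S) (E(S) = (2*S)/(-3 + S) = 2*S/(-3 + S))
E(Y)³ = (2*4/(-3 + 4))³ = (2*4/1)³ = (2*4*1)³ = 8³ = 512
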